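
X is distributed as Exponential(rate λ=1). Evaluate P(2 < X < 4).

P(2 < X < 4) = ∫_{2}^{4} f(x) dx
where f(x) = e^{- x}
= - \frac{1 - e^{2}}{e^{4}}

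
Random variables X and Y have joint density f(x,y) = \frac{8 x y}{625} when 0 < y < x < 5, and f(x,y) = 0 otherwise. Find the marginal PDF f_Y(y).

f_Y(y) = ∫_y^5 \frac{8 x y}{625} dx = \frac{4 y \left(25 - y^{2}\right)}{625}
for 0 < y < 5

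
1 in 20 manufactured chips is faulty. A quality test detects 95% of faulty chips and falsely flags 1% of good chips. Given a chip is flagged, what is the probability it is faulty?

Let D = the rare event, + = positive/flagged.
P(D) = 1/20
P(+|D) = 95/100 = 19/20
P(+|D') = 1/100
P(+) = P(+|D)P(D) + P(+|D')P(D')
     = \frac{19}{20} × \frac{1}{20} + \frac{1}{100} × \frac{19}{20}
     = \frac{57}{1000}
P(D|+) = P(+|D)P(D)/P(+) = \frac{5}{6}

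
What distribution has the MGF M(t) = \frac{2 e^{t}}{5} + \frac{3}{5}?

The MGF M(t) = \frac{2 e^{t}}{5} + \frac{3}{5} is the standard form for the Bernoulli distribution.
Comparing with the known MGF formula identifies: Bernoulli(p=2/5)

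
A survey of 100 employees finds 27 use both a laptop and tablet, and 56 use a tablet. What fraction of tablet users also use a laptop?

P(A ∩ B) = 27/100
P(B) = 56/100 = 14/25
P(A|B) = P(A ∩ B) / P(B) = (27/100) / (14/25) = 27/56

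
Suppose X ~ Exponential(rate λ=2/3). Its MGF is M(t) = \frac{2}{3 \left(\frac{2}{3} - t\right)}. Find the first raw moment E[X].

To find E[X], compute M^(1)(0):
M^(1)(t) = \frac{2}{3 \left(\frac{2}{3} - t\right)^{2}}
M^(1)(0) = \frac{3}{2}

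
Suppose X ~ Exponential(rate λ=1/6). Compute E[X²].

Using the identity E[X²] = Var(X) + (E[X])²:
E[X] = 6
Var(X) = 36
E[X²] = 36 + (6)²
= 72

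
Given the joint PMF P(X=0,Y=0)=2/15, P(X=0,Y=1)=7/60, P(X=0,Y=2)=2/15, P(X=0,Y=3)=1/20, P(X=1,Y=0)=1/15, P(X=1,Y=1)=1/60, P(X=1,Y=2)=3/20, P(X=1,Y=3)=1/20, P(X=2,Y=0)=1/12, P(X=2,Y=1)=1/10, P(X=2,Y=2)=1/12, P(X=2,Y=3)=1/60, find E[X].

First find marginal of X:
P(X=0) = 13/30
P(X=1) = 17/60
P(X=2) = 17/60
E[X] = 0 × 13/30 + 1 × 17/60 + 2 × 17/60 = 17/20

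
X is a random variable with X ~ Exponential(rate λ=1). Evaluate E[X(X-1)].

E[X(X-1)] = E[X² - X] = E[X²] - E[X]
E[X] = 1
E[X²] = Var(X) + (E[X])² = 1 + (1)² = 2
E[X(X-1)] = 2 - 1 = 1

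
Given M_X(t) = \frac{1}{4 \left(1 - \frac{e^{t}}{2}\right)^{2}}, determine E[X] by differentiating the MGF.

To find E[X], compute M^(1)(0):
M^(1)(t) = \frac{e^{t}}{4 \left(1 - \frac{e^{t}}{2}\right)^{3}}
M^(1)(0) = 2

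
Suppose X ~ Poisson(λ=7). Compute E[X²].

Using the identity E[X²] = Var(X) + (E[X])²:
E[X] = 7
Var(X) = 7
E[X²] = 7 + (7)²
= 56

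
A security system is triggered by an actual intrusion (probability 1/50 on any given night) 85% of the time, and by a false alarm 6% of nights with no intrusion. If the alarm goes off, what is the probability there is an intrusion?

Let D = the rare event, + = positive/flagged.
P(D) = 1/50
P(+|D) = 85/100 = 17/20
P(+|D') = 6/100 = 3/50
P(+) = P(+|D)P(D) + P(+|D')P(D')
     = \frac{17}{20} × \frac{1}{50} + \frac{3}{50} × \frac{49}{50}
     = \frac{379}{5000}
P(D|+) = P(+|D)P(D)/P(+) = \frac{85}{379}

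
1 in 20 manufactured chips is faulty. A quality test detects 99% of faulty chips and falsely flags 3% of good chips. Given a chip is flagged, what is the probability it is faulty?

Let D = the rare event, + = positive/flagged.
P(D) = 1/20
P(+|D) = 99/100
P(+|D') = 3/100
P(+) = P(+|D)P(D) + P(+|D')P(D')
     = \frac{99}{100} × \frac{1}{20} + \frac{3}{100} × \frac{19}{20}
     = \frac{39}{500}
P(D|+) = P(+|D)P(D)/P(+) = \frac{33}{52}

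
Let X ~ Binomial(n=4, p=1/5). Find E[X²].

Using the identity E[X²] = Var(X) + (E[X])²:
E[X] = \frac{4}{5}
Var(X) = \frac{16}{25}
E[X²] = \frac{16}{25} + (\frac{4}{5})²
= \frac{32}{25}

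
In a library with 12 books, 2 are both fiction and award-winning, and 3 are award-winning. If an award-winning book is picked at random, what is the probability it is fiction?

P(A ∩ B) = 2/12 = 1/6
P(B) = 3/12 = 1/4
P(A|B) = P(A ∩ B) / P(B) = (1/6) / (1/4) = 2/3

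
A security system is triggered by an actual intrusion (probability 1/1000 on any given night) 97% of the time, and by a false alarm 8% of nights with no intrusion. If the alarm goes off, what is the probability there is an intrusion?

Let D = the rare event, + = positive/flagged.
P(D) = 1/1000
P(+|D) = 97/100
P(+|D') = 8/100 = 2/25
P(+) = P(+|D)P(D) + P(+|D')P(D')
     = \frac{97}{100} × \frac{1}{1000} + \frac{2}{25} × \frac{999}{1000}
     = \frac{8089}{100000}
P(D|+) = P(+|D)P(D)/P(+) = \frac{97}{8089}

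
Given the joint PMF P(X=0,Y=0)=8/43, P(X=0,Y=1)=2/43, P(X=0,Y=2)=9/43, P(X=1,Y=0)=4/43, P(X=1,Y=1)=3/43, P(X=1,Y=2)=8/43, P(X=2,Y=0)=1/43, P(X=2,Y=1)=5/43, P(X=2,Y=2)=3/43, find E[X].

First find marginal of X:
P(X=0) = 19/43
P(X=1) = 15/43
P(X=2) = 9/43
E[X] = 0 × 19/43 + 1 × 15/43 + 2 × 9/43 = 33/43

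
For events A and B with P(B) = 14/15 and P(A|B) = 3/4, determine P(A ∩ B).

By definition, P(A|B) = P(A ∩ B) / P(B)
So P(A ∩ B) = P(A|B) × P(B)
= 3/4 × 14/15
= 7/10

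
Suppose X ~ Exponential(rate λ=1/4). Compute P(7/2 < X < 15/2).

P(7/2 < X < 15/2) = ∫_{7/2}^{15/2} f(x) dx
where f(x) = \frac{e^{- \frac{x}{4}}}{4}
= - \frac{1 - e}{e^{\frac{15}{8}}}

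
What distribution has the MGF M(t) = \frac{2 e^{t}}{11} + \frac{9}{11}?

The MGF M(t) = \frac{2 e^{t}}{11} + \frac{9}{11} is the standard form for the Bernoulli distribution.
Comparing with the known MGF formula identifies: Bernoulli(p=2/11)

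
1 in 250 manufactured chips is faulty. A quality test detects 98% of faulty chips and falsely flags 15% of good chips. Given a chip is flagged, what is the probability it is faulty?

Let D = the rare event, + = positive/flagged.
P(D) = 1/250
P(+|D) = 98/100 = 49/50
P(+|D') = 15/100 = 3/20
P(+) = P(+|D)P(D) + P(+|D')P(D')
     = \frac{49}{50} × \frac{1}{250} + \frac{3}{20} × \frac{249}{250}
     = \frac{3833}{25000}
P(D|+) = P(+|D)P(D)/P(+) = \frac{98}{3833}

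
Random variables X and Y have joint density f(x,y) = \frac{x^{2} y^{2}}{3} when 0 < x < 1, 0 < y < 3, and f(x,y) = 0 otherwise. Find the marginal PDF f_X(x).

f_X(x) = ∫_0^3 f(x,y) dy
= ∫_0^3 \frac{x^{2} y^{2}}{3} dy
= 3 x^{2} for 0 < x < 1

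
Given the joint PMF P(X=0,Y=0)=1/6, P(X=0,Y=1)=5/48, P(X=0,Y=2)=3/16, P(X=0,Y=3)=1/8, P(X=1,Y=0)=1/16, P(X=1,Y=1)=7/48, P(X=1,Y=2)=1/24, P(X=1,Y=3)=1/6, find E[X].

First find marginal of X:
P(X=0) = 7/12
P(X=1) = 5/12
E[X] = 0 × 7/12 + 1 × 5/12 = 5/12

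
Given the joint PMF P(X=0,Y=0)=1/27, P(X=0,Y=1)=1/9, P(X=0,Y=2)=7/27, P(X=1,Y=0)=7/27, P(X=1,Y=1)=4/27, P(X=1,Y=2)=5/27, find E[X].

First find marginal of X:
P(X=0) = 11/27
P(X=1) = 16/27
E[X] = 0 × 11/27 + 1 × 16/27 = 16/27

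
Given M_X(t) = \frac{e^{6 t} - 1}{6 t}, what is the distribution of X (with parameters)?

The MGF M(t) = \frac{e^{6 t} - 1}{6 t} is the standard form for the Uniform distribution.
Comparing with the known MGF formula identifies: Uniform(0, 6)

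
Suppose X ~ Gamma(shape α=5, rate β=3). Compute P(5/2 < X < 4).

P(5/2 < X < 4) = ∫_{5/2}^{4} f(x) dx
where f(x) = \frac{81 x^{4} e^{- 3 x}}{8}
= - \frac{1237}{e^{12}} + \frac{30563}{128 e^{\frac{15}{2}}}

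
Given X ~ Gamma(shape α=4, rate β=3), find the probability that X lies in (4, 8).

P(4 < X < 8) = ∫_{4}^{8} f(x) dx
where f(x) = \frac{27 x^{3} e^{- 3 x}}{2}
= \frac{-2617 + 373 e^{12}}{e^{24}}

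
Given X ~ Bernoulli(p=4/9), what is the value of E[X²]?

Using the identity E[X²] = Var(X) + (E[X])²:
E[X] = \frac{4}{9}
Var(X) = \frac{20}{81}
E[X²] = \frac{20}{81} + (\frac{4}{9})²
= \frac{4}{9}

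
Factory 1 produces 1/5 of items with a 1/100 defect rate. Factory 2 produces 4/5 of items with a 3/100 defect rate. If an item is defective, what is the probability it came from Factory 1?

Using Bayes' theorem:
P(F1) = 1/5, P(D|F1) = 1/100
P(F2) = 4/5, P(D|F2) = 3/100
P(D) = P(D|F1)P(F1) + P(D|F2)P(F2)
     = \frac{13}{500}
P(F1|D) = P(D|F1)P(F1) / P(D)
= \frac{1}{13}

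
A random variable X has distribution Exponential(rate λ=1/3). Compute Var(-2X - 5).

For X ~ Exponential(rate λ=1/3):
Var(X) = 9
Var(-2X - 5) = (-2)² × Var(X) = 4 × 9 = 36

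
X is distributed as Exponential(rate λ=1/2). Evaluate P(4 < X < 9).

P(4 < X < 9) = ∫_{4}^{9} f(x) dx
where f(x) = \frac{e^{- \frac{x}{2}}}{2}
= - \frac{1}{e^{\frac{9}{2}}} + e^{-2}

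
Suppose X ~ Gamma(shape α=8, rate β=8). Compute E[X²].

Using the identity E[X²] = Var(X) + (E[X])²:
E[X] = 1
Var(X) = \frac{1}{8}
E[X²] = \frac{1}{8} + (1)²
= \frac{9}{8}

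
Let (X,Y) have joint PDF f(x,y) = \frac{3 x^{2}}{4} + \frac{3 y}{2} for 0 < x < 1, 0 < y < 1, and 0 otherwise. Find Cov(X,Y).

E[XY] = ∫∫ xy × f(x,y) dx dy = \frac{11}{32}
E[X] = \frac{9}{16}
E[Y] = \frac{5}{8}
Cov(X,Y) = E[XY] - E[X]E[Y] = - \frac{1}{128}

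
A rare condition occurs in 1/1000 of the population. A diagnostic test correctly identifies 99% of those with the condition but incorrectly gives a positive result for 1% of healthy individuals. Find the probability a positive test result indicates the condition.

Let D = the rare event, + = positive/flagged.
P(D) = 1/1000
P(+|D) = 99/100
P(+|D') = 1/100
P(+) = P(+|D)P(D) + P(+|D')P(D')
     = \frac{99}{100} × \frac{1}{1000} + \frac{1}{100} × \frac{999}{1000}
     = \frac{549}{50000}
P(D|+) = P(+|D)P(D)/P(+) = \frac{11}{122}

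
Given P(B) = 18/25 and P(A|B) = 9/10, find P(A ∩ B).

By definition, P(A|B) = P(A ∩ B) / P(B)
So P(A ∩ B) = P(A|B) × P(B)
= 9/10 × 18/25
= 81/125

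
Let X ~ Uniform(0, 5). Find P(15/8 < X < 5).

P(15/8 < X < 5) = ∫_{15/8}^{5} f(x) dx
where f(x) = \frac{1}{5}
= \frac{5}{8}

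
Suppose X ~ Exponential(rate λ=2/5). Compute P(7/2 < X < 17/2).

P(7/2 < X < 17/2) = ∫_{7/2}^{17/2} f(x) dx
where f(x) = \frac{2 e^{- \frac{2 x}{5}}}{5}
= - \frac{1 - e^{2}}{e^{\frac{17}{5}}}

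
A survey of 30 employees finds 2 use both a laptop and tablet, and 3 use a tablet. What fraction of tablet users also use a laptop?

P(A ∩ B) = 2/30 = 1/15
P(B) = 3/30 = 1/10
P(A|B) = P(A ∩ B) / P(B) = (1/15) / (1/10) = 2/3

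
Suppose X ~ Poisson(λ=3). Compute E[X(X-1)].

E[X(X-1)] = E[X² - X] = E[X²] - E[X]
E[X] = 3
E[X²] = Var(X) + (E[X])² = 3 + (3)² = 12
E[X(X-1)] = 12 - 3 = 9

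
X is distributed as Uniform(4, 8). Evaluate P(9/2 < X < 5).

P(9/2 < X < 5) = ∫_{9/2}^{5} f(x) dx
where f(x) = \frac{1}{4}
= \frac{1}{8}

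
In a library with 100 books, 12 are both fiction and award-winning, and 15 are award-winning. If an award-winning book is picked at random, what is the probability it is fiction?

P(A ∩ B) = 12/100 = 3/25
P(B) = 15/100 = 3/20
P(A|B) = P(A ∩ B) / P(B) = (3/25) / (3/20) = 4/5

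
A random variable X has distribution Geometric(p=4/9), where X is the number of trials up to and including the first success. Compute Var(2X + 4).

For X ~ Geometric(p=4/9), where X is the number of trials up to and including the first success:
Var(X) = \frac{45}{16}
Var(2X + 4) = (2)² × Var(X) = 4 × \frac{45}{16} = \frac{45}{4}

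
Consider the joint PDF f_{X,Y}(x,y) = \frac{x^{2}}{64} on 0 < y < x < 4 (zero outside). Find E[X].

f_X(x) = ∫_0^x \frac{x^{2}}{64} dy = \frac{x^{3}}{64}
E[X] = ∫_0^4 x × (\frac{x^{3}}{64}) dx = \frac{16}{5}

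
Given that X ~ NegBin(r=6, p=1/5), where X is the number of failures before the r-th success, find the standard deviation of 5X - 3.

For X ~ NegBin(r=6, p=1/5), where X is the number of failures before the r-th success:
Var(X) = 120
SD(X) = √(Var(X)) = √(120) = 2 \sqrt{30}
SD(5X - 3) = |5| × SD(X) = 5 × 2 \sqrt{30} = 10 \sqrt{30}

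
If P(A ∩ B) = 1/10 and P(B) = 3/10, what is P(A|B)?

P(A|B) = P(A ∩ B) / P(B)
= (1/10) / (3/10)
= 1/3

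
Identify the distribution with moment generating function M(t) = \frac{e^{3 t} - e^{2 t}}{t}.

The MGF M(t) = \frac{e^{3 t} - e^{2 t}}{t} is the standard form for the Uniform distribution.
Comparing with the known MGF formula identifies: Uniform(2, 3)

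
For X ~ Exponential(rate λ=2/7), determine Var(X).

For X ~ Exponential(rate λ=2/7):
Var(X) = \frac{49}{4}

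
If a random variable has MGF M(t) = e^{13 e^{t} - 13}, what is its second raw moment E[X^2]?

To find E[X^2], compute M^(2)(0):
M^(1)(t) = 13 e^{t} e^{13 e^{t} - 13}
M^(2)(t) = 169 e^{2 t} e^{13 e^{t} - 13} + 13 e^{t} e^{13 e^{t} - 13}
M^(2)(0) = 182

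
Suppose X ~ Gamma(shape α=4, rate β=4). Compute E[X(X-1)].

E[X(X-1)] = E[X² - X] = E[X²] - E[X]
E[X] = 1
E[X²] = Var(X) + (E[X])² = \frac{1}{4} + (1)² = \frac{5}{4}
E[X(X-1)] = \frac{5}{4} - 1 = \frac{1}{4}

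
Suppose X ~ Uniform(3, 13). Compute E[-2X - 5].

For X ~ Uniform(3, 13):
E[X] = 8
E[-2X - 5] = -2 × E[X] - 5 = -21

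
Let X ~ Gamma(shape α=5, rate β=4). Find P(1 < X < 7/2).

P(1 < X < 7/2) = ∫_{1}^{7/2} f(x) dx
where f(x) = \frac{128 x^{4} e^{- 4 x}}{3}
= \frac{-6513 + 103 e^{10}}{3 e^{14}}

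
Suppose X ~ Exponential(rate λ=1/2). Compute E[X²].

Using the identity E[X²] = Var(X) + (E[X])²:
E[X] = 2
Var(X) = 4
E[X²] = 4 + (2)²
= 8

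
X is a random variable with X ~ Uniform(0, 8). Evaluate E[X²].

Using the identity E[X²] = Var(X) + (E[X])²:
E[X] = 4
Var(X) = \frac{16}{3}
E[X²] = \frac{16}{3} + (4)²
= \frac{64}{3}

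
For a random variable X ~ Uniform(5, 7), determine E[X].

For X ~ Uniform(5, 7), the expected value is:
E[X] = 6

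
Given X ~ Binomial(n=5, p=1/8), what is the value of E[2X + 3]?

For X ~ Binomial(n=5, p=1/8):
E[X] = \frac{5}{8}
E[2X + 3] = 2 × E[X] + 3 = \frac{17}{4}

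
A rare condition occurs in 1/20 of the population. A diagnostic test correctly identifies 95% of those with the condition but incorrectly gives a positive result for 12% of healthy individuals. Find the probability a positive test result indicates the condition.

Let D = the rare event, + = positive/flagged.
P(D) = 1/20
P(+|D) = 95/100 = 19/20
P(+|D') = 12/100 = 3/25
P(+) = P(+|D)P(D) + P(+|D')P(D')
     = \frac{19}{20} × \frac{1}{20} + \frac{3}{25} × \frac{19}{20}
     = \frac{323}{2000}
P(D|+) = P(+|D)P(D)/P(+) = \frac{5}{17}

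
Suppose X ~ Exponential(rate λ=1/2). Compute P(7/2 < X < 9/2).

P(7/2 < X < 9/2) = ∫_{7/2}^{9/2} f(x) dx
where f(x) = \frac{e^{- \frac{x}{2}}}{2}
= - \frac{1 - e^{\frac{1}{2}}}{e^{\frac{9}{4}}}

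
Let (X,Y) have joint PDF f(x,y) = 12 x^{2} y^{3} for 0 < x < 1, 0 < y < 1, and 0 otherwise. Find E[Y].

E[Y] = ∫_0^1 ∫_0^1 y × f(x,y) dx dy
= \frac{4}{5}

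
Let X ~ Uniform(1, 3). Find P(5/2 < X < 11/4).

P(5/2 < X < 11/4) = ∫_{5/2}^{11/4} f(x) dx
where f(x) = \frac{1}{2}
= \frac{1}{8}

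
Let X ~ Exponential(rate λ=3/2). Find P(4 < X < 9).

P(4 < X < 9) = ∫_{4}^{9} f(x) dx
where f(x) = \frac{3 e^{- \frac{3 x}{2}}}{2}
= - \frac{1}{e^{\frac{27}{2}}} + e^{-6}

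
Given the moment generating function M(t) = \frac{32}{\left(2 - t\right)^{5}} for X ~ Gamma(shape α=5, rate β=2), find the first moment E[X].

To find E[X], compute M^(1)(0):
M^(1)(t) = \frac{160}{\left(2 - t\right)^{6}}
M^(1)(0) = \frac{5}{2}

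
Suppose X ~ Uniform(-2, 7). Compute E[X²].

Using the identity E[X²] = Var(X) + (E[X])²:
E[X] = \frac{5}{2}
Var(X) = \frac{27}{4}
E[X²] = \frac{27}{4} + (\frac{5}{2})²
= 13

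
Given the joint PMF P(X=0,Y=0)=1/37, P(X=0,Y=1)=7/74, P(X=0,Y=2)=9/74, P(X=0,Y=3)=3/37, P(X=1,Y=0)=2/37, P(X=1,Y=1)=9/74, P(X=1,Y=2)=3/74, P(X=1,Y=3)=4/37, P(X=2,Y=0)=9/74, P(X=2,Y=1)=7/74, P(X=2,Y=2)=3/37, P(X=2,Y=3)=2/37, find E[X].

First find marginal of X:
P(X=0) = 12/37
P(X=1) = 12/37
P(X=2) = 13/37
E[X] = 0 × 12/37 + 1 × 12/37 + 2 × 13/37 = 38/37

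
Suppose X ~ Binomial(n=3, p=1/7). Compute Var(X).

For X ~ Binomial(n=3, p=1/7):
Var(X) = \frac{18}{49}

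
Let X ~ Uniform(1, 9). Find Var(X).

For X ~ Uniform(1, 9):
Var(X) = \frac{16}{3}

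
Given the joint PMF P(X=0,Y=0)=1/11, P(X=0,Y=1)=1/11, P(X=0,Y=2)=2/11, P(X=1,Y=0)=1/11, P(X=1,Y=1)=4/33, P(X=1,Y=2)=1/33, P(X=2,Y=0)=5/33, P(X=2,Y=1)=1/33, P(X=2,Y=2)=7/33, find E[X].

First find marginal of X:
P(X=0) = 4/11
P(X=1) = 8/33
P(X=2) = 13/33
E[X] = 0 × 4/11 + 1 × 8/33 + 2 × 13/33 = 34/33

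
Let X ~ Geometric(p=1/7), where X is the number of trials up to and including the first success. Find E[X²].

Using the identity E[X²] = Var(X) + (E[X])²:
E[X] = 7
Var(X) = 42
E[X²] = 42 + (7)²
= 91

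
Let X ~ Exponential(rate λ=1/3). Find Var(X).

For X ~ Exponential(rate λ=1/3):
Var(X) = 9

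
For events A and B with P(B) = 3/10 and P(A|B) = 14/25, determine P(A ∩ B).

By definition, P(A|B) = P(A ∩ B) / P(B)
So P(A ∩ B) = P(A|B) × P(B)
= 14/25 × 3/10
= 21/125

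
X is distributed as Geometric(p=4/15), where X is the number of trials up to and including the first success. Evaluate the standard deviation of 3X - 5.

For X ~ Geometric(p=4/15), where X is the number of trials up to and including the first success:
Var(X) = \frac{165}{16}
SD(X) = √(Var(X)) = √(\frac{165}{16}) = \frac{\sqrt{165}}{4}
SD(3X - 5) = |3| × SD(X) = 3 × \frac{\sqrt{165}}{4} = \frac{3 \sqrt{165}}{4}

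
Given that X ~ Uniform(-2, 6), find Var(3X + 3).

For X ~ Uniform(-2, 6):
Var(X) = \frac{16}{3}
Var(3X + 3) = (3)² × Var(X) = 9 × \frac{16}{3} = 48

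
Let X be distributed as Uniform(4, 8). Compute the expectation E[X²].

Using the identity E[X²] = Var(X) + (E[X])²:
E[X] = 6
Var(X) = \frac{4}{3}
E[X²] = \frac{4}{3} + (6)²
= \frac{112}{3}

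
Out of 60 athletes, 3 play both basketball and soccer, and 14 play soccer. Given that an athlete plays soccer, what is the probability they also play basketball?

P(A ∩ B) = 3/60 = 1/20
P(B) = 14/60 = 7/30
P(A|B) = P(A ∩ B) / P(B) = (1/20) / (7/30) = 3/14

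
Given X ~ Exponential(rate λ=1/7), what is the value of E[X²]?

Using the identity E[X²] = Var(X) + (E[X])²:
E[X] = 7
Var(X) = 49
E[X²] = 49 + (7)²
= 98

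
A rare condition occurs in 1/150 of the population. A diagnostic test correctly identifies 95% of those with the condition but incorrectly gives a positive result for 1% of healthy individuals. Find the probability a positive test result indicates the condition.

Let D = the rare event, + = positive/flagged.
P(D) = 1/150
P(+|D) = 95/100 = 19/20
P(+|D') = 1/100
P(+) = P(+|D)P(D) + P(+|D')P(D')
     = \frac{19}{20} × \frac{1}{150} + \frac{1}{100} × \frac{149}{150}
     = \frac{61}{3750}
P(D|+) = P(+|D)P(D)/P(+) = \frac{95}{244}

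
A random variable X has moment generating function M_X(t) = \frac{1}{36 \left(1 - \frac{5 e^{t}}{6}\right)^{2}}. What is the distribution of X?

The MGF M(t) = \frac{1}{36 \left(1 - \frac{5 e^{t}}{6}\right)^{2}} is the standard form for the NegativeBinomial distribution.
Comparing with the known MGF formula identifies: NegBin(r=2, p=1/6), X = failures before r-th success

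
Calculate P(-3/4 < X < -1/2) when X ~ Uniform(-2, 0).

P(-3/4 < X < -1/2) = ∫_{-3/4}^{-1/2} f(x) dx
where f(x) = \frac{1}{2}
= \frac{1}{8}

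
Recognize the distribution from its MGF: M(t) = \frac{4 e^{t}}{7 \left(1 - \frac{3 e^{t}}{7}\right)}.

The MGF M(t) = \frac{4 e^{t}}{7 \left(1 - \frac{3 e^{t}}{7}\right)} is the standard form for the Geometric distribution.
Comparing with the known MGF formula identifies: Geometric(p=4/7), X = trial number of first success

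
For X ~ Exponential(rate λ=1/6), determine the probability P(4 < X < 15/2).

P(4 < X < 15/2) = ∫_{4}^{15/2} f(x) dx
where f(x) = \frac{e^{- \frac{x}{6}}}{6}
= - \frac{1}{e^{\frac{5}{4}}} + e^{- \frac{2}{3}}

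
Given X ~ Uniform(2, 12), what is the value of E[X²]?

Using the identity E[X²] = Var(X) + (E[X])²:
E[X] = 7
Var(X) = \frac{25}{3}
E[X²] = \frac{25}{3} + (7)²
= \frac{172}{3}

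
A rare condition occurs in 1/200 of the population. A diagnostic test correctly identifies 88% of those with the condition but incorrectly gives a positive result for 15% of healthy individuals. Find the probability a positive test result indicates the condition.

Let D = the rare event, + = positive/flagged.
P(D) = 1/200
P(+|D) = 88/100 = 22/25
P(+|D') = 15/100 = 3/20
P(+) = P(+|D)P(D) + P(+|D')P(D')
     = \frac{22}{25} × \frac{1}{200} + \frac{3}{20} × \frac{199}{200}
     = \frac{3073}{20000}
P(D|+) = P(+|D)P(D)/P(+) = \frac{88}{3073}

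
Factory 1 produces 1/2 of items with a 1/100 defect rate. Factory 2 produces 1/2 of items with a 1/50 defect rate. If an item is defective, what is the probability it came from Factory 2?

Using Bayes' theorem:
P(F1) = 1/2, P(D|F1) = 1/100
P(F2) = 1/2, P(D|F2) = 1/50
P(D) = P(D|F1)P(F1) + P(D|F2)P(F2)
     = \frac{3}{200}
P(F2|D) = P(D|F2)P(F2) / P(D)
= \frac{2}{3}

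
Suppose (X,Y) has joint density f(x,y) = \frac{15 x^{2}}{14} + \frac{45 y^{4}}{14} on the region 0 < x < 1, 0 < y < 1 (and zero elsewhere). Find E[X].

E[X] = ∫_0^1 ∫_0^1 x × f(x,y) dy dx
= ∫_0^1 ∫_0^1 x × (\frac{15 x^{2}}{14} + \frac{45 y^{4}}{14}) dy dx
= \frac{33}{56}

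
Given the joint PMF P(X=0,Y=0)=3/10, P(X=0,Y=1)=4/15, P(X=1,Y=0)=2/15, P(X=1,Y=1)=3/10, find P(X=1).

P(X=1) = P(X=1,Y=0) + P(X=1,Y=1)
= 2/15 + 3/10
= 13/30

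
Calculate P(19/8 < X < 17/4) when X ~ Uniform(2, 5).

P(19/8 < X < 17/4) = ∫_{19/8}^{17/4} f(x) dx
where f(x) = \frac{1}{3}
= \frac{5}{8}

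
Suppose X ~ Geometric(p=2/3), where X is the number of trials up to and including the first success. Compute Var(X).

For X ~ Geometric(p=2/3), where X is the number of trials up to and including the first success:
Var(X) = \frac{3}{4}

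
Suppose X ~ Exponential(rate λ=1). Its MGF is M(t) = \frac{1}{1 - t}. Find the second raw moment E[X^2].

To find E[X^2], compute M^(2)(0):
M^(1)(t) = \frac{1}{\left(1 - t\right)^{2}}
M^(2)(t) = \frac{2}{\left(1 - t\right)^{3}}
M^(2)(0) = 2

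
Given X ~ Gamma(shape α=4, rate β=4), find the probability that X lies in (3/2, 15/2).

P(3/2 < X < 15/2) = ∫_{3/2}^{15/2} f(x) dx
where f(x) = \frac{128 x^{3} e^{- 4 x}}{3}
= \frac{-4981 + 61 e^{24}}{e^{30}}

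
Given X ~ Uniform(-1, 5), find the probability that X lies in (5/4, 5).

P(5/4 < X < 5) = ∫_{5/4}^{5} f(x) dx
where f(x) = \frac{1}{6}
= \frac{5}{8}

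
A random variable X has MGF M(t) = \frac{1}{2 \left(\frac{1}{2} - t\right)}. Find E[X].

To find E[X], compute M^(1)(0):
M^(1)(t) = \frac{1}{2 \left(\frac{1}{2} - t\right)^{2}}
M^(1)(0) = 2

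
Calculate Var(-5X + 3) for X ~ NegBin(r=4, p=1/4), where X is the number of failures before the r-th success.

For X ~ NegBin(r=4, p=1/4), where X is the number of failures before the r-th success:
Var(X) = 48
Var(-5X + 3) = (-5)² × Var(X) = 25 × 48 = 1200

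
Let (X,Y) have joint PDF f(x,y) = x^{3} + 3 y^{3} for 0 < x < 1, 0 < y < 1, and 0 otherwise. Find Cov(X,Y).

E[XY] = ∫∫ xy × f(x,y) dx dy = \frac{2}{5}
E[X] = \frac{23}{40}
E[Y] = \frac{29}{40}
Cov(X,Y) = E[XY] - E[X]E[Y] = - \frac{27}{1600}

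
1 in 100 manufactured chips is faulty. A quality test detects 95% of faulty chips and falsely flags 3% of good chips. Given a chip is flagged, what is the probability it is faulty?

Let D = the rare event, + = positive/flagged.
P(D) = 1/100
P(+|D) = 95/100 = 19/20
P(+|D') = 3/100
P(+) = P(+|D)P(D) + P(+|D')P(D')
     = \frac{19}{20} × \frac{1}{100} + \frac{3}{100} × \frac{99}{100}
     = \frac{49}{1250}
P(D|+) = P(+|D)P(D)/P(+) = \frac{95}{392}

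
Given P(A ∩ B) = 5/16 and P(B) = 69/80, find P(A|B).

P(A|B) = P(A ∩ B) / P(B)
= (5/16) / (69/80)
= 25/69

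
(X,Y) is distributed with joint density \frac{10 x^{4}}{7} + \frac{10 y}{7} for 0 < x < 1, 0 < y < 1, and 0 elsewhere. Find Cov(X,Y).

E[XY] = ∫∫ xy × f(x,y) dx dy = \frac{5}{14}
E[X] = \frac{25}{42}
E[Y] = \frac{13}{21}
Cov(X,Y) = E[XY] - E[X]E[Y] = - \frac{5}{441}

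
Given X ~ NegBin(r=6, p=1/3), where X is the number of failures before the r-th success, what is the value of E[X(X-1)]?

E[X(X-1)] = E[X² - X] = E[X²] - E[X]
E[X] = 12
E[X²] = Var(X) + (E[X])² = 36 + (12)² = 180
E[X(X-1)] = 180 - 12 = 168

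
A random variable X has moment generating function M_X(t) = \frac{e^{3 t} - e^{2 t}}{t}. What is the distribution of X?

The MGF M(t) = \frac{e^{3 t} - e^{2 t}}{t} is the standard form for the Uniform distribution.
Comparing with the known MGF formula identifies: Uniform(2, 3)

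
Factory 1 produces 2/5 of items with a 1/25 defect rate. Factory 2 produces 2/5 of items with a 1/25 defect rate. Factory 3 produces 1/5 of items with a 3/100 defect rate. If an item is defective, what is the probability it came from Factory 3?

Using Bayes' theorem:
P(F1) = 2/5, P(D|F1) = 1/25
P(F2) = 2/5, P(D|F2) = 1/25
P(F3) = 1/5, P(D|F3) = 3/100
P(D) = P(D|F1)P(F1) + P(D|F2)P(F2) + P(D|F3)P(F3)
     = \frac{19}{500}
P(F3|D) = P(D|F3)P(F3) / P(D)
= \frac{3}{19}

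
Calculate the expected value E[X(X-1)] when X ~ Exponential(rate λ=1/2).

E[X(X-1)] = E[X² - X] = E[X²] - E[X]
E[X] = 2
E[X²] = Var(X) + (E[X])² = 4 + (2)² = 8
E[X(X-1)] = 8 - 2 = 6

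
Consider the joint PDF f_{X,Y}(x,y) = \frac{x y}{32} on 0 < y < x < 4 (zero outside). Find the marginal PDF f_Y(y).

f_Y(y) = ∫_y^4 \frac{x y}{32} dx = \frac{y \left(16 - y^{2}\right)}{64}
for 0 < y < 4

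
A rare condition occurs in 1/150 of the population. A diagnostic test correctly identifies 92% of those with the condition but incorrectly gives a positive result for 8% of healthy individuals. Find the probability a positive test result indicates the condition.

Let D = the rare event, + = positive/flagged.
P(D) = 1/150
P(+|D) = 92/100 = 23/25
P(+|D') = 8/100 = 2/25
P(+) = P(+|D)P(D) + P(+|D')P(D')
     = \frac{23}{25} × \frac{1}{150} + \frac{2}{25} × \frac{149}{150}
     = \frac{107}{1250}
P(D|+) = P(+|D)P(D)/P(+) = \frac{23}{321}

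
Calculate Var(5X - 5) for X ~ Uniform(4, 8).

For X ~ Uniform(4, 8):
Var(X) = \frac{4}{3}
Var(5X - 5) = (5)² × Var(X) = 25 × \frac{4}{3} = \frac{100}{3}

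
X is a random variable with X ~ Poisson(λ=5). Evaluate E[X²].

Using the identity E[X²] = Var(X) + (E[X])²:
E[X] = 5
Var(X) = 5
E[X²] = 5 + (5)²
= 30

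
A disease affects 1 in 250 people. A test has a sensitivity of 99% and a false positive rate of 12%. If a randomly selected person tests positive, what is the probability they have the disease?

Let D = the rare event, + = positive/flagged.
P(D) = 1/250
P(+|D) = 99/100
P(+|D') = 12/100 = 3/25
P(+) = P(+|D)P(D) + P(+|D')P(D')
     = \frac{99}{100} × \frac{1}{250} + \frac{3}{25} × \frac{249}{250}
     = \frac{3087}{25000}
P(D|+) = P(+|D)P(D)/P(+) = \frac{11}{343}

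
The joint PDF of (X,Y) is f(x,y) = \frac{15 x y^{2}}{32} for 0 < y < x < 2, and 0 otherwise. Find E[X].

f_X(x) = ∫_0^x \frac{15 x y^{2}}{32} dy = \frac{5 x^{4}}{32}
E[X] = ∫_0^2 x × (\frac{5 x^{4}}{32}) dx = \frac{5}{3}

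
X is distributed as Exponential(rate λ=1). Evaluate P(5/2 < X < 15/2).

P(5/2 < X < 15/2) = ∫_{5/2}^{15/2} f(x) dx
where f(x) = e^{- x}
= - \frac{1 - e^{5}}{e^{\frac{15}{2}}}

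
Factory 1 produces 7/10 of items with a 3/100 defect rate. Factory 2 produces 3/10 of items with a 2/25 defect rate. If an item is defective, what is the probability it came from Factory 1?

Using Bayes' theorem:
P(F1) = 7/10, P(D|F1) = 3/100
P(F2) = 3/10, P(D|F2) = 2/25
P(D) = P(D|F1)P(F1) + P(D|F2)P(F2)
     = \frac{9}{200}
P(F1|D) = P(D|F1)P(F1) / P(D)
= \frac{7}{15}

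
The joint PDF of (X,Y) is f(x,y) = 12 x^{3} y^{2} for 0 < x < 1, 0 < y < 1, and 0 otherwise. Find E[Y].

E[Y] = ∫_0^1 ∫_0^1 y × f(x,y) dx dy
= \frac{3}{4}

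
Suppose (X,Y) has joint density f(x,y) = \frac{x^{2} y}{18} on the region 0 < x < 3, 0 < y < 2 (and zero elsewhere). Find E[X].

f_X(x) = ∫_0^2 \frac{x^{2} y}{18} dy = \frac{x^{2}}{9}
E[X] = ∫_0^3 x × (\frac{x^{2}}{9}) dx = \frac{9}{4}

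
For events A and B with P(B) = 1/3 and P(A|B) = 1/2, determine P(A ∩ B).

By definition, P(A|B) = P(A ∩ B) / P(B)
So P(A ∩ B) = P(A|B) × P(B)
= 1/2 × 1/3
= 1/6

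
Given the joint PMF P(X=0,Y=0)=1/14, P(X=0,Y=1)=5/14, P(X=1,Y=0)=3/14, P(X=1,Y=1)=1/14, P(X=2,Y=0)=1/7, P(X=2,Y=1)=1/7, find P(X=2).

P(X=2) = P(X=2,Y=0) + P(X=2,Y=1)
= 1/7 + 1/7
= 2/7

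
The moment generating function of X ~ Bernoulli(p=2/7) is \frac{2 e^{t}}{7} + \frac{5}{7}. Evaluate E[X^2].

To find E[X^2], compute M^(2)(0):
M^(1)(t) = \frac{2 e^{t}}{7}
M^(2)(t) = \frac{2 e^{t}}{7}
M^(2)(0) = \frac{2}{7}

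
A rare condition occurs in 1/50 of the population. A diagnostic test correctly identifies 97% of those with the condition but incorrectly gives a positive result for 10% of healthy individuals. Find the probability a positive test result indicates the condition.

Let D = the rare event, + = positive/flagged.
P(D) = 1/50
P(+|D) = 97/100
P(+|D') = 10/100 = 1/10
P(+) = P(+|D)P(D) + P(+|D')P(D')
     = \frac{97}{100} × \frac{1}{50} + \frac{1}{10} × \frac{49}{50}
     = \frac{587}{5000}
P(D|+) = P(+|D)P(D)/P(+) = \frac{97}{587}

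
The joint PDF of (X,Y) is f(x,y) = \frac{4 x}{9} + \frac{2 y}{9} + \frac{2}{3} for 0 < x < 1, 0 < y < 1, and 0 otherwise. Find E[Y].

E[Y] = ∫_0^1 ∫_0^1 y × f(x,y) dx dy
= \frac{14}{27}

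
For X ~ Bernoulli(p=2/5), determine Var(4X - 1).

For X ~ Bernoulli(p=2/5):
Var(X) = \frac{6}{25}
Var(4X - 1) = (4)² × Var(X) = 16 × \frac{6}{25} = \frac{96}{25}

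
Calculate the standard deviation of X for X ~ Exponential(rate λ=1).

For X ~ Exponential(rate λ=1):
Var(X) = 1
SD(X) = √(Var(X)) = √(1) = 1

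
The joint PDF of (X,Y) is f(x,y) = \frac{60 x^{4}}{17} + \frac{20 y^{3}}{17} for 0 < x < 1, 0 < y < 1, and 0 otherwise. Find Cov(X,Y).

E[XY] = ∫∫ xy × f(x,y) dx dy = \frac{7}{17}
E[X] = \frac{25}{34}
E[Y] = \frac{10}{17}
Cov(X,Y) = E[XY] - E[X]E[Y] = - \frac{6}{289}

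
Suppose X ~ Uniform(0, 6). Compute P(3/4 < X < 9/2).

P(3/4 < X < 9/2) = ∫_{3/4}^{9/2} f(x) dx
where f(x) = \frac{1}{6}
= \frac{5}{8}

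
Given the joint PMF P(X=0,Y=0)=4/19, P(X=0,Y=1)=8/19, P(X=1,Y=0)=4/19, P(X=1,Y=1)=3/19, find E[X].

First find marginal of X:
P(X=0) = 12/19
P(X=1) = 7/19
E[X] = 0 × 12/19 + 1 × 7/19 = 7/19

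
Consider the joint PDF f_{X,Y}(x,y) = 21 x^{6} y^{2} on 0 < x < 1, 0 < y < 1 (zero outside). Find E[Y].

E[Y] = ∫_0^1 ∫_0^1 y × f(x,y) dx dy
= \frac{3}{4}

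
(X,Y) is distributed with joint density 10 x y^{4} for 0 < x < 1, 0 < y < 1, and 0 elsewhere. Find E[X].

E[X] = ∫_0^1 ∫_0^1 x × f(x,y) dy dx
= ∫_0^1 ∫_0^1 x × (10 x y^{4}) dy dx
= \frac{2}{3}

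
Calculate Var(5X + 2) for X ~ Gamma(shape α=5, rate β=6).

For X ~ Gamma(shape α=5, rate β=6):
Var(X) = \frac{5}{36}
Var(5X + 2) = (5)² × Var(X) = 25 × \frac{5}{36} = \frac{125}{36}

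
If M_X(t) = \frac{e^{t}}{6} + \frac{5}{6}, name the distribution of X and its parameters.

The MGF M(t) = \frac{e^{t}}{6} + \frac{5}{6} is the standard form for the Bernoulli distribution.
Comparing with the known MGF formula identifies: Bernoulli(p=1/6)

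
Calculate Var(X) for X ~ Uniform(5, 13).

For X ~ Uniform(5, 13):
Var(X) = \frac{16}{3}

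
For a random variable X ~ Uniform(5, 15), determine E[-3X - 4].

For X ~ Uniform(5, 15):
E[X] = 10
E[-3X - 4] = -3 × E[X] - 4 = -34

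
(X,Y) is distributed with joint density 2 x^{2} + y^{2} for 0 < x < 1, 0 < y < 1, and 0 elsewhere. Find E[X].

E[X] = ∫_0^1 ∫_0^1 x × f(x,y) dy dx
= ∫_0^1 ∫_0^1 x × (2 x^{2} + y^{2}) dy dx
= \frac{2}{3}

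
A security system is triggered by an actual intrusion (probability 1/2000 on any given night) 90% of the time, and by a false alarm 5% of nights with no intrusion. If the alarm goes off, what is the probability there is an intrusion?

Let D = the rare event, + = positive/flagged.
P(D) = 1/2000
P(+|D) = 90/100 = 9/10
P(+|D') = 5/100 = 1/20
P(+) = P(+|D)P(D) + P(+|D')P(D')
     = \frac{9}{10} × \frac{1}{2000} + \frac{1}{20} × \frac{1999}{2000}
     = \frac{2017}{40000}
P(D|+) = P(+|D)P(D)/P(+) = \frac{18}{2017}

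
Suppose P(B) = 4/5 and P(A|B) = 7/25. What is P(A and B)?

By definition, P(A|B) = P(A ∩ B) / P(B)
So P(A ∩ B) = P(A|B) × P(B)
= 7/25 × 4/5
= 28/125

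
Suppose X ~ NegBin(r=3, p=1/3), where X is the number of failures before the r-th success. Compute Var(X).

For X ~ NegBin(r=3, p=1/3), where X is the number of failures before the r-th success:
Var(X) = 18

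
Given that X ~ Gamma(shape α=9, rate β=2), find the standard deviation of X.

For X ~ Gamma(shape α=9, rate β=2):
Var(X) = \frac{9}{4}
SD(X) = √(Var(X)) = √(\frac{9}{4}) = \frac{3}{2}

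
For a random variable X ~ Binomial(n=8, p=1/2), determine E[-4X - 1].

For X ~ Binomial(n=8, p=1/2):
E[X] = 4
E[-4X - 1] = -4 × E[X] - 1 = -17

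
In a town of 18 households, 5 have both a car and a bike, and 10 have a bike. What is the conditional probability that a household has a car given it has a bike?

P(A ∩ B) = 5/18
P(B) = 10/18 = 5/9
P(A|B) = P(A ∩ B) / P(B) = (5/18) / (5/9) = 1/2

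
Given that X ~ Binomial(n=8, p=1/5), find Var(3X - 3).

For X ~ Binomial(n=8, p=1/5):
Var(X) = \frac{32}{25}
Var(3X - 3) = (3)² × Var(X) = 9 × \frac{32}{25} = \frac{288}{25}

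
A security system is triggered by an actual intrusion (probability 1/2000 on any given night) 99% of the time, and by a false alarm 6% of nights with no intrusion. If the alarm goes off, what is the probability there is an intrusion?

Let D = the rare event, + = positive/flagged.
P(D) = 1/2000
P(+|D) = 99/100
P(+|D') = 6/100 = 3/50
P(+) = P(+|D)P(D) + P(+|D')P(D')
     = \frac{99}{100} × \frac{1}{2000} + \frac{3}{50} × \frac{1999}{2000}
     = \frac{12093}{200000}
P(D|+) = P(+|D)P(D)/P(+) = \frac{33}{4031}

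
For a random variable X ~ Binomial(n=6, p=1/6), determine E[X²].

Using the identity E[X²] = Var(X) + (E[X])²:
E[X] = 1
Var(X) = \frac{5}{6}
E[X²] = \frac{5}{6} + (1)²
= \frac{11}{6}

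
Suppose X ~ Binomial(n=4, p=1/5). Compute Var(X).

For X ~ Binomial(n=4, p=1/5):
Var(X) = \frac{16}{25}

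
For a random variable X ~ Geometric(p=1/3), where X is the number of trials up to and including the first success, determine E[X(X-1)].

E[X(X-1)] = E[X² - X] = E[X²] - E[X]
E[X] = 3
E[X²] = Var(X) + (E[X])² = 6 + (3)² = 15
E[X(X-1)] = 15 - 3 = 12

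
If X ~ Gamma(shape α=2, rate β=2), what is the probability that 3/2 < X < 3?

P(3/2 < X < 3) = ∫_{3/2}^{3} f(x) dx
where f(x) = 4 x e^{- 2 x}
= \frac{-7 + 4 e^{3}}{e^{6}}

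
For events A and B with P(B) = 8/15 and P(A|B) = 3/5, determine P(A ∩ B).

By definition, P(A|B) = P(A ∩ B) / P(B)
So P(A ∩ B) = P(A|B) × P(B)
= 3/5 × 8/15
= 8/25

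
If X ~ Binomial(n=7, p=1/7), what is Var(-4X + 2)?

For X ~ Binomial(n=7, p=1/7):
Var(X) = \frac{6}{7}
Var(-4X + 2) = (-4)² × Var(X) = 16 × \frac{6}{7} = \frac{96}{7}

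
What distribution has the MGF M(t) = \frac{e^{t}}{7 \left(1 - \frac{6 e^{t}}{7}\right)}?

The MGF M(t) = \frac{e^{t}}{7 \left(1 - \frac{6 e^{t}}{7}\right)} is the standard form for the Geometric distribution.
Comparing with the known MGF formula identifies: Geometric(p=1/7), X = trial number of first success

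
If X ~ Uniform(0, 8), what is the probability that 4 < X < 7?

P(4 < X < 7) = ∫_{4}^{7} f(x) dx
where f(x) = \frac{1}{8}
= \frac{3}{8}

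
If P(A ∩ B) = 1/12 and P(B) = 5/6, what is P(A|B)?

P(A|B) = P(A ∩ B) / P(B)
= (1/12) / (5/6)
= 1/10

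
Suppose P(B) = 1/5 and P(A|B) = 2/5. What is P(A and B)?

By definition, P(A|B) = P(A ∩ B) / P(B)
So P(A ∩ B) = P(A|B) × P(B)
= 2/5 × 1/5
= 2/25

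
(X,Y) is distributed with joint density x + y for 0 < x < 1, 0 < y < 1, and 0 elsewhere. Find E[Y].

E[Y] = ∫_0^1 ∫_0^1 y × f(x,y) dx dy
= \frac{7}{12}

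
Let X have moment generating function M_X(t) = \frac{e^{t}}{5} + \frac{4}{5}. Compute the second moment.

To find E[X^2], compute M^(2)(0):
M^(1)(t) = \frac{e^{t}}{5}
M^(2)(t) = \frac{e^{t}}{5}
M^(2)(0) = \frac{1}{5}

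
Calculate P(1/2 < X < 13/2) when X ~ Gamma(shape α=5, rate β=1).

P(1/2 < X < 13/2) = ∫_{1/2}^{13/2} f(x) dx
where f(x) = \frac{x^{4} e^{- x}}{24}
= \frac{-19043 + 211 e^{6}}{128 e^{\frac{13}{2}}}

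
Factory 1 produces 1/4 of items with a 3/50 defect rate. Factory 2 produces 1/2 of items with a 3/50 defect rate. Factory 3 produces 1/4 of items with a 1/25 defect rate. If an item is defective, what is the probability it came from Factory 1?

Using Bayes' theorem:
P(F1) = 1/4, P(D|F1) = 3/50
P(F2) = 1/2, P(D|F2) = 3/50
P(F3) = 1/4, P(D|F3) = 1/25
P(D) = P(D|F1)P(F1) + P(D|F2)P(F2) + P(D|F3)P(F3)
     = \frac{11}{200}
P(F1|D) = P(D|F1)P(F1) / P(D)
= \frac{3}{11}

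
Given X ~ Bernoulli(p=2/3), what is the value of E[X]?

For X ~ Bernoulli(p=2/3), the expected value is:
E[X] = \frac{2}{3}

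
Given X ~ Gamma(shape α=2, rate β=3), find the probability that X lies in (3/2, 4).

P(3/2 < X < 4) = ∫_{3/2}^{4} f(x) dx
where f(x) = 9 x e^{- 3 x}
= - \frac{13}{e^{12}} + \frac{11}{2 e^{\frac{9}{2}}}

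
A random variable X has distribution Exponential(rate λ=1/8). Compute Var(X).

For X ~ Exponential(rate λ=1/8):
Var(X) = 64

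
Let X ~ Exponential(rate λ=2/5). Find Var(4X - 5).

For X ~ Exponential(rate λ=2/5):
Var(X) = \frac{25}{4}
Var(4X - 5) = (4)² × Var(X) = 16 × \frac{25}{4} = 100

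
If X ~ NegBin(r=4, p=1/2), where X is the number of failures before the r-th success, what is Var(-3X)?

For X ~ NegBin(r=4, p=1/2), where X is the number of failures before the r-th success:
Var(X) = 8
Var(-3X) = (-3)² × Var(X) = 9 × 8 = 72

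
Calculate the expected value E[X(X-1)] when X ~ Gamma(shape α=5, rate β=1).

E[X(X-1)] = E[X² - X] = E[X²] - E[X]
E[X] = 5
E[X²] = Var(X) + (E[X])² = 5 + (5)² = 30
E[X(X-1)] = 30 - 5 = 25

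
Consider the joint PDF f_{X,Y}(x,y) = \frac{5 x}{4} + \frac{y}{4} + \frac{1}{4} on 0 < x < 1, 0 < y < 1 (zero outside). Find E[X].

E[X] = ∫_0^1 ∫_0^1 x × f(x,y) dy dx
= ∫_0^1 ∫_0^1 x × (\frac{5 x}{4} + \frac{y}{4} + \frac{1}{4}) dy dx
= \frac{29}{48}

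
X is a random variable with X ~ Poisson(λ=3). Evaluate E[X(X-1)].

E[X(X-1)] = E[X² - X] = E[X²] - E[X]
E[X] = 3
E[X²] = Var(X) + (E[X])² = 3 + (3)² = 12
E[X(X-1)] = 12 - 3 = 9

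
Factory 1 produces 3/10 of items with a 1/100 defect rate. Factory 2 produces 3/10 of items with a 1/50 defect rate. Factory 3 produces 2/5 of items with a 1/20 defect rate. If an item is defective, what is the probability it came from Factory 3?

Using Bayes' theorem:
P(F1) = 3/10, P(D|F1) = 1/100
P(F2) = 3/10, P(D|F2) = 1/50
P(F3) = 2/5, P(D|F3) = 1/20
P(D) = P(D|F1)P(F1) + P(D|F2)P(F2) + P(D|F3)P(F3)
     = \frac{29}{1000}
P(F3|D) = P(D|F3)P(F3) / P(D)
= \frac{20}{29}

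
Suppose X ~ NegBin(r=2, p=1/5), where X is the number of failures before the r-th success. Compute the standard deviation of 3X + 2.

For X ~ NegBin(r=2, p=1/5), where X is the number of failures before the r-th success:
Var(X) = 40
SD(X) = √(Var(X)) = √(40) = 2 \sqrt{10}
SD(3X + 2) = |3| × SD(X) = 3 × 2 \sqrt{10} = 6 \sqrt{10}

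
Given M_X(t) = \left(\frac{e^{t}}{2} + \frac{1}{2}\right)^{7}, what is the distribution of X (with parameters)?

The MGF M(t) = \left(\frac{e^{t}}{2} + \frac{1}{2}\right)^{7} is the standard form for the Binomial distribution.
Comparing with the known MGF formula identifies: Binomial(n=7, p=1/2)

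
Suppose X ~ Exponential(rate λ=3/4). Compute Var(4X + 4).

For X ~ Exponential(rate λ=3/4):
Var(X) = \frac{16}{9}
Var(4X + 4) = (4)² × Var(X) = 16 × \frac{16}{9} = \frac{256}{9}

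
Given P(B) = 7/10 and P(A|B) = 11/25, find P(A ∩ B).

By definition, P(A|B) = P(A ∩ B) / P(B)
So P(A ∩ B) = P(A|B) × P(B)
= 11/25 × 7/10
= 77/250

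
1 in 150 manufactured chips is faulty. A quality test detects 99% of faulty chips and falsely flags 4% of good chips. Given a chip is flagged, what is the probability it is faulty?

Let D = the rare event, + = positive/flagged.
P(D) = 1/150
P(+|D) = 99/100
P(+|D') = 4/100 = 1/25
P(+) = P(+|D)P(D) + P(+|D')P(D')
     = \frac{99}{100} × \frac{1}{150} + \frac{1}{25} × \frac{149}{150}
     = \frac{139}{3000}
P(D|+) = P(+|D)P(D)/P(+) = \frac{99}{695}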